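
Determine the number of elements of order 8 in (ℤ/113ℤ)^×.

4

φ(113) = 113 − 1 = 112 = 2^4 · 7.
In a cyclic group of order 112, there are φ(d) elements of order d for each divisor d of 112, and zero for non-divisors.
8 = 2^3 divides 112, and φ(8) = 4.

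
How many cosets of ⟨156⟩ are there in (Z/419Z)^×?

2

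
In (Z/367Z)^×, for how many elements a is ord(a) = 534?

φ(367) = 367 − 1 = 366 = 2 · 3 · 61.
Since (Z/367Z)^× is cyclic of order 366, the number of elements of order d is φ(d) when d | 366 and 0 otherwise.
534 does not divide 366, so no element of (Z/367Z)^× has order 534.

0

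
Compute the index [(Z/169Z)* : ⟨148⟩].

By Lagrange's theorem, ord_169(148) divides φ(169) = φ(13^2) = 13·(13−1) = 156 = 2^2 · 3 · 13.
Divisors of 156: 1, 2, 3, 4, 6, 12, 13, 26, 39, 52, 78, 156.
Compute 148^d (mod 169) for the divisors d until we hit 1:
148^1 ≡ 148 (mod 169)
148^2 ≡ 103 (mod 169)
148^3 ≡ 34 (mod 169)
148^4 ≡ 131 (mod 169)
148^6 ≡ 142 (mod 169)
148^12 ≡ 53 (mod 169)
148^13 ≡ 70 (mod 169)
148^26 ≡ 168 (mod 169)
148^39 ≡ 99 (mod 169)
148^52 ≡ 1 (mod 169) ✓
So ord_169(148) = 52, hence |⟨148⟩| = 52.
The index is φ(169) / ord(148) = 156 / 52 = 3.

3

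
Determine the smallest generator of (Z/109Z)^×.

6

φ(109) = 109 − 1 = 108 = 2^2 · 3^3.
g is a primitive root iff g^(108/q) ≢ 1 (mod 109) for each prime q ∈ {2, 3}.
g = 2: 2^54 ≡ 108; 2^36 ≡ 1 — hits 1, so not a primitive root.
g = 3: 3^54 ≡ 1 — hits 1, so not a primitive root.
g = 4: 4^54 ≡ 1 — hits 1, so not a primitive root.
g = 5: 5^54 ≡ 1 — hits 1, so not a primitive root.
g = 6: 6^54 ≡ 108; 6^36 ≡ 63 — none is 1, so 6 is a primitive root.
So 6 is the smallest generator of (Z/109Z)^×.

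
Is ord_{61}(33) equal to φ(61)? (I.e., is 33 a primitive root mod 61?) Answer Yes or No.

No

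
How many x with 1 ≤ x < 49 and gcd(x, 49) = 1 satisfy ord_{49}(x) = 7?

φ(49) = φ(7^2) = 7·(7−1) = 42 = 2 · 3 · 7.
(Z/49Z)^× is cyclic (|G| = 42); a cyclic group of order m has exactly φ(d) elements of each order d | m, and none otherwise.
7 | 42, and φ(7) = 7 − 1 = 6.

6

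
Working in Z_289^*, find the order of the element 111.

136

Since 111 ∈ (Z/289Z)^×, its order divides φ(289) = φ(17^2) = 17·(17−1) = 272 = 2^4 · 17.
Divisors of 272: 1, 2, 4, 8, 16, 17, 34, 68, 136, 272.
Evaluate successive powers at the divisors of 272:
111^1 ≡ 111
111^2 ≡ 183
111^4 ≡ 254
111^8 ≡ 69
111^16 ≡ 137
111^17 ≡ 179
111^34 ≡ 251
111^68 ≡ 288
111^136 ≡ 1
Therefore the multiplicative order of 111 modulo 289 is 136.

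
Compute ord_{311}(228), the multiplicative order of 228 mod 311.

Since 228 ∈ (Z/311Z)^×, its order divides φ(311) = 311 − 1 = 310 = 2 · 5 · 31.
Divisors of 310: 1, 2, 5, 10, 31, 62, 155, 310.
Check 228^d mod 311 for each divisor in increasing order:
228^1 ≡ 228
228^2 ≡ 47
228^5 ≡ 143
228^10 ≡ 234
228^31 ≡ 310
228^62 ≡ 1
Hence ord(228) = 62.

62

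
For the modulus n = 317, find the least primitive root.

φ(317) = 317 − 1 = 316 = 2^2 · 79.
Test candidates g = 2, 3, … against the prime factors q ∈ {2, 79} of φ(317): g is a generator iff g^(316/q) ≢ 1 for every such q.
g = 2: 2^158 ≡ 316; 2^4 ≡ 16 — none is 1, so 2 is a primitive root.
Hence the least primitive root of 317 is 2.

2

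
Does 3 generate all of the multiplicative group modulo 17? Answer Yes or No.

φ(17) = 17 − 1 = 16 = 2^4.
It suffices to check that the order of 3 is not a proper divisor of 16: compute 3^(16/q) for q ∈ {2}.
3^8 ≡ 16 (mod 17)  [q = 2: ≢ 1 ✓]
None equal 1, so ord_17(3) = 16: 3 is a primitive root.

Yes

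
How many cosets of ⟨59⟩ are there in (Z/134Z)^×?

6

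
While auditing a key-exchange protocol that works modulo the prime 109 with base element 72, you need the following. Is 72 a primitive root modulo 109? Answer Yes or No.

φ(109) = 109 − 1 = 108 = 2^2 · 3^3.
72 is a primitive root mod 109 iff 72^(φ(109)/q) ≢ 1 for every prime q | φ(109), i.e. q ∈ {2, 3}.
72^54 ≡ 108 (mod 109)  [q = 2: ≢ 1 ✓]
72^36 ≡ 45 (mod 109)  [q = 3: ≢ 1 ✓]
Every test exponent gives a nontrivial residue, hence 72 generates the full group.

Yes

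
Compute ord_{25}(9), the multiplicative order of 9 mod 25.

10

ord(9) | φ(25) = φ(5^2) = 5·(5−1) = 20 = 2^2 · 5.
Divisors of 20: 1, 2, 4, 5, 10, 20.
Compute 9^d (mod 25) for the divisors d until we hit 1:
9^1 ≡ 9
9^2 ≡ 6
9^4 ≡ 11
9^5 ≡ 24
9^10 ≡ 1
Therefore the multiplicative order of 9 modulo 25 is 10.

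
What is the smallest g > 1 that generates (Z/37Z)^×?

2

φ(37) = 37 − 1 = 36 = 2^2 · 3^2.
g is a primitive root iff g^(36/q) ≢ 1 (mod 37) for each prime q ∈ {2, 3}.
g = 2: 2^18 ≡ 36; 2^12 ≡ 26 — none is 1, so 2 is a primitive root.
The smallest primitive root modulo 37 is 2.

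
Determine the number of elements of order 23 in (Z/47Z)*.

22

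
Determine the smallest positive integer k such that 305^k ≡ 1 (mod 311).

10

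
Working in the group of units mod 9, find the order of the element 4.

3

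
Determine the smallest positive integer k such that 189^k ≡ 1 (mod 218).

By Lagrange's theorem, ord_218(189) divides φ(218) = φ(2)·φ(109) = 1·108 = 108 = 2^2 · 3^3.
Divisors of 108: 1, 2, 3, 4, 6, 9, 12, 18, 27, 36, 54, 108.
Compute 189^d (mod 218) for the divisors d until we hit 1:
189^1 ≡ 189 (mod 218)
189^2 ≡ 187 (mod 218)
189^3 ≡ 27 (mod 218)
189^4 ≡ 89 (mod 218)
189^6 ≡ 75 (mod 218)
189^9 ≡ 63 (mod 218)
189^12 ≡ 175 (mod 218)
189^18 ≡ 45 (mod 218)
189^27 ≡ 1 (mod 218) ✓
Hence ord(189) = 27.

27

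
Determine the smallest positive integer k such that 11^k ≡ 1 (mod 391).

176

Since 11 ∈ (Z/391Z)^×, its order divides φ(391) = φ(17·23) = (17−1)·(23−1) = 16·22 = 352 = 2^5 · 11.
Divisors of 352: 1, 2, 4, 8, 11, 16, 22, 32, 44, 88, 176, 352.
Compute 11^d (mod 391) for the divisors d until we hit 1:
11^1 ≡ 11 (mod 391)
11^2 ≡ 121 (mod 391)
11^4 ≡ 174 (mod 391)
11^8 ≡ 169 (mod 391)
11^11 ≡ 114 (mod 391)
11^16 ≡ 18 (mod 391)
11^22 ≡ 93 (mod 391)
11^32 ≡ 324 (mod 391)
11^44 ≡ 47 (mod 391)
11^88 ≡ 254 (mod 391)
11^176 ≡ 1 (mod 391) ✓
So ord_391(11) = 176.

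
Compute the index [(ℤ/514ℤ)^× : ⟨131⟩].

1

The order of 131 must divide φ(514) = φ(2)·φ(257) = 1·256 = 256 = 2^8.
Divisors of 256: 1, 2, 4, 8, 16, 32, 64, 128, 256.
Compute 131^d (mod 514) for the divisors d until we hit 1:
131^1 ≡ 131 (mod 514)
131^2 ≡ 199 (mod 514)
131^4 ≡ 23 (mod 514)
131^8 ≡ 15 (mod 514)
131^16 ≡ 225 (mod 514)
131^32 ≡ 253 (mod 514)
131^64 ≡ 273 (mod 514)
131^128 ≡ 513 (mod 514)
131^256 ≡ 1 (mod 514) ✓
The order of 131 is 256, so the subgroup it generates has 256 elements.
[(Z/514Z)^× : ⟨131⟩] = 256/256 = 1.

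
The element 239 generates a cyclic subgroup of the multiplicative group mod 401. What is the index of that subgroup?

ord(239) | φ(401) = 401 − 1 = 400 = 2^4 · 5^2.
Divisors of 400: 1, 2, 4, 5, 8, 10, 16, 20, 25, 40, 50, 80, 100, 200, 400.
Evaluate successive powers at the divisors of 400:
239^1 ≡ 239
239^2 ≡ 179
239^4 ≡ 362
239^5 ≡ 303
239^8 ≡ 318
239^10 ≡ 381
239^16 ≡ 72
239^20 ≡ 400
239^25 ≡ 98
239^40 ≡ 1
Thus |⟨239⟩| = ord(239) = 40.
The index is φ(401) / ord(239) = 400 / 40 = 10.

10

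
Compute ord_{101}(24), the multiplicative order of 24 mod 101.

25

By Lagrange's theorem, ord_101(24) divides φ(101) = 101 − 1 = 100 = 2^2 · 5^2.
Divisors of 100: 1, 2, 4, 5, 10, 20, 25, 50, 100.
Check 24^d mod 101 for each divisor in increasing order:
24^1 ≡ 24 (mod 101)
24^2 ≡ 71 (mod 101)
24^4 ≡ 92 (mod 101)
24^5 ≡ 87 (mod 101)
24^10 ≡ 95 (mod 101)
24^20 ≡ 36 (mod 101)
24^25 ≡ 1 (mod 101) ✓
Therefore the multiplicative order of 24 modulo 101 is 25.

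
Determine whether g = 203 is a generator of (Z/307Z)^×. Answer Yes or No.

φ(307) = 307 − 1 = 306 = 2 · 3^2 · 17.
It suffices to check that the order of 203 is not a proper divisor of 306: compute 203^(306/q) for q ∈ {2, 3, 17}.
203^153 ≡ 306 (mod 307)  [q = 2: ≢ 1 ✓]
203^102 ≡ 289 (mod 307)  [q = 3: ≢ 1 ✓]
203^18 ≡ 280 (mod 307)  [q = 17: ≢ 1 ✓]
None equal 1, so ord_307(203) = 306: 203 is a primitive root.

Yes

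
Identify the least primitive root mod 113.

3

φ(113) = 113 − 1 = 112 = 2^4 · 7.
g is a primitive root iff g^(112/q) ≢ 1 (mod 113) for each prime q ∈ {2, 7}.
g = 2: 2^56 ≡ 1 — hits 1, so not a primitive root.
g = 3: 3^56 ≡ 112; 3^16 ≡ 49 — none is 1, so 3 is a primitive root.
Hence the least primitive root of 113 is 3.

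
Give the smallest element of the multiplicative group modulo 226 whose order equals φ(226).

φ(226) = φ(2)·φ(113) = 1·112 = 112 = 2^4 · 7.
Test candidates g = 2, 3, … against the prime factors q ∈ {2, 7} of φ(226): g is a generator iff g^(112/q) ≢ 1 for every such q.
g = 2: gcd(2, 226) = 2 > 1, not a unit — skip.
g = 3: 3^56 ≡ 225; 3^16 ≡ 49 — none is 1, so 3 is a primitive root.
The smallest primitive root modulo 226 is 3.

3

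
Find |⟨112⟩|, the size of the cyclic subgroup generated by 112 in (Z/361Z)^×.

171

Since 112 ∈ (Z/361Z)^×, its order divides φ(361) = φ(19^2) = 19·(19−1) = 342 = 2 · 3^2 · 19.
Divisors of 342: 1, 2, 3, 6, 9, 18, 19, 38, 57, 114, 171, 342.
Evaluate successive powers at the divisors of 342:
112^1 ≡ 112 (mod 361)
112^2 ≡ 270 (mod 361)
112^3 ≡ 277 (mod 361)
112^6 ≡ 197 (mod 361)
112^9 ≡ 58 (mod 361)
112^18 ≡ 115 (mod 361)
112^19 ≡ 245 (mod 361)
112^38 ≡ 99 (mod 361)
112^57 ≡ 68 (mod 361)
112^114 ≡ 292 (mod 361)
112^171 ≡ 1 (mod 361) ✓
So ord_361(112) = 171.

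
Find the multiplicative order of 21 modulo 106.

52

The order of 21 must divide φ(106) = φ(2)·φ(53) = 1·52 = 52 = 2^2 · 13.
Divisors of 52: 1, 2, 4, 13, 26, 52.
Test each divisor d:
21^1 ≡ 21 (mod 106)
21^2 ≡ 17 (mod 106)
21^4 ≡ 77 (mod 106)
21^13 ≡ 23 (mod 106)
21^26 ≡ 105 (mod 106)
21^52 ≡ 1 (mod 106) ✓
The smallest such exponent is 52, so the order of 21 is 52.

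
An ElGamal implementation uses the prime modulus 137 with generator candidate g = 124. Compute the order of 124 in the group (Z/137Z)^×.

136

Since 124 ∈ (Z/137Z)^×, its order divides φ(137) = 137 − 1 = 136 = 2^3 · 17.
Divisors of 136: 1, 2, 4, 8, 17, 34, 68, 136.
Evaluate successive powers at the divisors of 136:
124^1 ≡ 124 (mod 137)
124^2 ≡ 32 (mod 137)
124^4 ≡ 65 (mod 137)
124^8 ≡ 115 (mod 137)
124^17 ≡ 10 (mod 137)
124^34 ≡ 100 (mod 137)
124^68 ≡ 136 (mod 137)
124^136 ≡ 1 (mod 137) ✓
Therefore the multiplicative order of 124 modulo 137 is 136.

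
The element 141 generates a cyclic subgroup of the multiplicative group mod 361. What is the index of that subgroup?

The order of 141 must divide φ(361) = φ(19^2) = 19·(19−1) = 342 = 2 · 3^2 · 19.
Divisors of 342: 1, 2, 3, 6, 9, 18, 19, 38, 57, 114, 171, 342.
Check 141^d mod 361 for each divisor in increasing order:
141^1 ≡ 141 (mod 361)
141^2 ≡ 26 (mod 361)
141^3 ≡ 56 (mod 361)
141^6 ≡ 248 (mod 361)
141^9 ≡ 170 (mod 361)
141^18 ≡ 20 (mod 361)
141^19 ≡ 293 (mod 361)
141^38 ≡ 292 (mod 361)
141^57 ≡ 360 (mod 361)
141^114 ≡ 1 (mod 361) ✓
The order of 141 is 114, so the subgroup it generates has 114 elements.
Index = |(Z/361Z)^×| / |⟨141⟩| = 342 / 114 = 3.

3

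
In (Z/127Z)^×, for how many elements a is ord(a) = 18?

φ(127) = 127 − 1 = 126 = 2 · 3^2 · 7.
(Z/127Z)^× is cyclic (|G| = 126); a cyclic group of order m has exactly φ(d) elements of each order d | m, and none otherwise.
18 = 2 · 3^2 divides 126, and φ(18) = 6.

6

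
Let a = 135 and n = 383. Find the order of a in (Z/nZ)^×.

Since 135 ∈ (Z/383Z)^×, its order divides φ(383) = 383 − 1 = 382 = 2 · 191.
Divisors of 382: 1, 2, 191, 382.
Test each divisor d:
135^1 ≡ 135
135^2 ≡ 224
135^191 ≡ 382
135^382 ≡ 1
The smallest such exponent is 382, so the order of 135 is 382.

382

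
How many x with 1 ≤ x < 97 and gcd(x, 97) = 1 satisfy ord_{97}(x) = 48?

16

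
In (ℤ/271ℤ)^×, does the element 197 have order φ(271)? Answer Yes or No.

Yes

φ(271) = 271 − 1 = 270 = 2 · 3^3 · 5.
An element g generates (Z/271Z)^× iff g^(270/q) ≢ 1 (mod 271) for each prime q ∈ {2, 3, 5}.
197^135 ≡ 270 (mod 271)  [q = 2: ≢ 1 ✓]
197^90 ≡ 28 (mod 271)  [q = 3: ≢ 1 ✓]
197^54 ≡ 100 (mod 271)  [q = 5: ≢ 1 ✓]
Every test exponent gives a nontrivial residue, hence 197 generates the full group.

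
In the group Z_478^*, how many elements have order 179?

0

φ(478) = φ(2)·φ(239) = 1·238 = 238 = 2 · 7 · 17.
In a cyclic group of order 238, there are φ(d) elements of order d for each divisor d of 238, and zero for non-divisors.
Since 179 ∤ 238, the count is 0.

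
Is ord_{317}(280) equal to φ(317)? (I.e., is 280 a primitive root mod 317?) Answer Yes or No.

No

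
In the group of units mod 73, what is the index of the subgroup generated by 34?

1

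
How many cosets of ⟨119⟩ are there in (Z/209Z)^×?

4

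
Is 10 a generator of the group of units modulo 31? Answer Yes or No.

No

φ(31) = 31 − 1 = 30 = 2 · 3 · 5.
Test 10^(30/q) mod 31 for each prime factor q of 30:
10^15 ≡ 1 (mod 31)  [q = 2: ≡ 1 ✗]
10^10 ≡ 5 (mod 31)  [q = 3: ≢ 1 ✓]
10^6 ≡ 2 (mod 31)  [q = 5: ≢ 1 ✓]
Since 10^15 ≡ 1, the order of 10 divides 15 < 30, so 10 is not a primitive root.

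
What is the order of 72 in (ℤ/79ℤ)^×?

Since 72 ∈ (Z/79Z)^×, its order divides φ(79) = 79 − 1 = 78 = 2 · 3 · 13.
Divisors of 78: 1, 2, 3, 6, 13, 26, 39, 78.
Compute 72^d (mod 79) for the divisors d until we hit 1:
72^1 ≡ 72 (mod 79)
72^2 ≡ 49 (mod 79)
72^3 ≡ 52 (mod 79)
72^6 ≡ 18 (mod 79)
72^13 ≡ 23 (mod 79)
72^26 ≡ 55 (mod 79)
72^39 ≡ 1 (mod 79) ✓
Hence ord(72) = 39.

39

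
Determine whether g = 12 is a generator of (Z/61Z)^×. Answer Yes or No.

No

φ(61) = 61 − 1 = 60 = 2^2 · 3 · 5.
Test 12^(60/q) mod 61 for each prime factor q of 60:
12^30 ≡ 1 (mod 61)  [q = 2: ≡ 1 ✗]
12^20 ≡ 13 (mod 61)  [q = 3: ≢ 1 ✓]
12^12 ≡ 58 (mod 61)  [q = 5: ≢ 1 ✓]
Since 12^30 ≡ 1, the order of 12 divides 30 < 60, so 12 is not a primitive root.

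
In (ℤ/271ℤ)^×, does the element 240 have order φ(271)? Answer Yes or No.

No

φ(271) = 271 − 1 = 270 = 2 · 3^3 · 5.
240 is a primitive root mod 271 iff 240^(φ(271)/q) ≢ 1 for every prime q | φ(271), i.e. q ∈ {2, 3, 5}.
240^135 ≡ 270 (mod 271)  [q = 2: ≢ 1 ✓]
240^90 ≡ 1 (mod 271)  [q = 3: ≡ 1 ✗]
240^54 ≡ 187 (mod 271)  [q = 5: ≢ 1 ✓]
Since 240^90 ≡ 1, the order of 240 divides 90 < 270, so 240 is not a primitive root.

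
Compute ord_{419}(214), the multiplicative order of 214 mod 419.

418

ord(214) | φ(419) = 419 − 1 = 418 = 2 · 11 · 19.
Divisors of 418: 1, 2, 11, 19, 22, 38, 209, 418.
Evaluate successive powers at the divisors of 418:
214^1 ≡ 214 (mod 419)
214^2 ≡ 125 (mod 419)
214^11 ≡ 211 (mod 419)
214^19 ≡ 119 (mod 419)
214^22 ≡ 107 (mod 419)
214^38 ≡ 334 (mod 419)
214^209 ≡ 418 (mod 419)
214^418 ≡ 1 (mod 419) ✓
So ord_419(214) = 418.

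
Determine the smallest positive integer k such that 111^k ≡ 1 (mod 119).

8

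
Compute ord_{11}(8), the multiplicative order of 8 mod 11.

The order of 8 must divide φ(11) = 11 − 1 = 10 = 2 · 5.
Divisors of 10: 1, 2, 5, 10.
Compute 8^d (mod 11) for the divisors d until we hit 1:
8^1 ≡ 8 (mod 11)
8^2 ≡ 9 (mod 11)
8^5 ≡ 10 (mod 11)
8^10 ≡ 1 (mod 11) ✓
The smallest such exponent is 10, so the order of 8 is 10.

10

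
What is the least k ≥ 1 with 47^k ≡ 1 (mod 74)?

3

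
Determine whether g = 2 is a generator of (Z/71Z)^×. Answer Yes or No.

φ(71) = 71 − 1 = 70 = 2 · 5 · 7.
It suffices to check that the order of 2 is not a proper divisor of 70: compute 2^(70/q) for q ∈ {2, 5, 7}.
2^35 ≡ 1 (mod 71)  [q = 2: ≡ 1 ✗]
2^14 ≡ 54 (mod 71)  [q = 5: ≢ 1 ✓]
2^10 ≡ 30 (mod 71)  [q = 7: ≢ 1 ✓]
The check at q = 2 fails, so 2 generates a proper subgroup.

No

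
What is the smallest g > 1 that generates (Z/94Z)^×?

5

φ(94) = φ(2)·φ(47) = 1·46 = 46 = 2 · 23.
g is a primitive root iff g^(46/q) ≢ 1 (mod 94) for each prime q ∈ {2, 23}.
g = 2: gcd(2, 94) = 2 > 1, not a unit — skip.
g = 3: 3^23 ≡ 1 — hits 1, so not a primitive root.
g = 4: gcd(4, 94) = 2 > 1, not a unit — skip.
g = 5: 5^23 ≡ 93; 5^2 ≡ 25 — none is 1, so 5 is a primitive root.
The smallest primitive root modulo 94 is 5.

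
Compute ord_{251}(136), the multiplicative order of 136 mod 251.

Since 136 ∈ (Z/251Z)^×, its order divides φ(251) = 251 − 1 = 250 = 2 · 5^3.
Divisors of 250: 1, 2, 5, 10, 25, 50, 125, 250.
Evaluate successive powers at the divisors of 250:
136^1 ≡ 136 (mod 251)
136^2 ≡ 173 (mod 251)
136^5 ≡ 128 (mod 251)
136^10 ≡ 69 (mod 251)
136^25 ≡ 231 (mod 251)
136^50 ≡ 149 (mod 251)
136^125 ≡ 250 (mod 251)
136^250 ≡ 1 (mod 251) ✓
Therefore the multiplicative order of 136 modulo 251 is 250.

250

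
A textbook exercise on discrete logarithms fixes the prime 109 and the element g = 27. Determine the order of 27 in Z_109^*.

9

The order of 27 must divide φ(109) = 109 − 1 = 108 = 2^2 · 3^3.
Divisors of 108: 1, 2, 3, 4, 6, 9, 12, 18, 27, 36, 54, 108.
Test each divisor d:
27^1 ≡ 27 (mod 109)
27^2 ≡ 75 (mod 109)
27^3 ≡ 63 (mod 109)
27^4 ≡ 66 (mod 109)
27^6 ≡ 45 (mod 109)
27^9 ≡ 1 (mod 109) ✓
Therefore the multiplicative order of 27 modulo 109 is 9.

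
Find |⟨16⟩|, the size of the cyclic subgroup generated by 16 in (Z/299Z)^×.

33

The order of 16 must divide φ(299) = φ(13·23) = (13−1)·(23−1) = 12·22 = 264 = 2^3 · 3 · 11.
Divisors of 264: 1, 2, 3, 4, 6, 8, 11, 12, 22, 24, 33, 44, 66, 88, 132, 264.
Evaluate successive powers at the divisors of 264:
16^1 ≡ 16 (mod 299)
16^2 ≡ 256 (mod 299)
16^3 ≡ 209 (mod 299)
16^4 ≡ 55 (mod 299)
16^6 ≡ 27 (mod 299)
16^8 ≡ 35 (mod 299)
16^11 ≡ 139 (mod 299)
16^12 ≡ 131 (mod 299)
16^22 ≡ 185 (mod 299)
16^24 ≡ 118 (mod 299)
16^33 ≡ 1 (mod 299) ✓
Hence ord(16) = 33.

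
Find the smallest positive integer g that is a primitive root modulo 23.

5

φ(23) = 23 − 1 = 22 = 2 · 11.
g is a primitive root iff g^(22/q) ≢ 1 (mod 23) for each prime q ∈ {2, 11}.
g = 2: 2^11 ≡ 1 — hits 1, so not a primitive root.
g = 3: 3^11 ≡ 1 — hits 1, so not a primitive root.
g = 4: 4^11 ≡ 1 — hits 1, so not a primitive root.
g = 5: 5^11 ≡ 22; 5^2 ≡ 2 — none is 1, so 5 is a primitive root.
The smallest primitive root modulo 23 is 5.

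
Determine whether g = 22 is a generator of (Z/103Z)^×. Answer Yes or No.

No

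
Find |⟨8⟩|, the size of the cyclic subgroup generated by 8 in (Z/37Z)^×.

Since 8 ∈ (Z/37Z)^×, its order divides φ(37) = 37 − 1 = 36 = 2^2 · 3^2.
Divisors of 36: 1, 2, 3, 4, 6, 9, 12, 18, 36.
Check 8^d mod 37 for each divisor in increasing order:
8^1 ≡ 8 (mod 37)
8^2 ≡ 27 (mod 37)
8^3 ≡ 31 (mod 37)
8^4 ≡ 26 (mod 37)
8^6 ≡ 36 (mod 37)
8^9 ≡ 6 (mod 37)
8^12 ≡ 1 (mod 37) ✓
The smallest such exponent is 12, so the order of 8 is 12.

12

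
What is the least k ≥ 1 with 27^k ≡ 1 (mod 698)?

58

By Lagrange's theorem, ord_698(27) divides φ(698) = φ(2)·φ(349) = 1·348 = 348 = 2^2 · 3 · 29.
Divisors of 348: 1, 2, 3, 4, 6, 12, 29, 58, 87, 116, 174, 348.
Evaluate successive powers at the divisors of 348:
27^1 ≡ 27 (mod 698)
27^2 ≡ 31 (mod 698)
27^3 ≡ 139 (mod 698)
27^4 ≡ 263 (mod 698)
27^6 ≡ 475 (mod 698)
27^12 ≡ 171 (mod 698)
27^29 ≡ 697 (mod 698)
27^58 ≡ 1 (mod 698) ✓
So ord_698(27) = 58.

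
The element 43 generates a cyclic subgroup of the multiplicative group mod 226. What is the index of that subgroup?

1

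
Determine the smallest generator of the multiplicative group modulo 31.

φ(31) = 31 − 1 = 30 = 2 · 3 · 5.
g is a primitive root iff g^(30/q) ≢ 1 (mod 31) for each prime q ∈ {2, 3, 5}.
g = 2: 2^15 ≡ 1 — hits 1, so not a primitive root.
g = 3: 3^15 ≡ 30; 3^10 ≡ 25; 3^6 ≡ 16 — none is 1, so 3 is a primitive root.
So 3 is the smallest generator of (Z/31Z)^×.

3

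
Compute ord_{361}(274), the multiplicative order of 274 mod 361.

The order of 274 must divide φ(361) = φ(19^2) = 19·(19−1) = 342 = 2 · 3^2 · 19.
Divisors of 342: 1, 2, 3, 6, 9, 18, 19, 38, 57, 114, 171, 342.
Evaluate successive powers at the divisors of 342:
274^1 ≡ 274
274^2 ≡ 349
274^3 ≡ 322
274^6 ≡ 77
274^9 ≡ 246
274^18 ≡ 229
274^19 ≡ 293
274^38 ≡ 292
274^57 ≡ 360
274^114 ≡ 1
Therefore the multiplicative order of 274 modulo 361 is 114.

114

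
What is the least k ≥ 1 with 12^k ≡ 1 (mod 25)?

Since 12 ∈ (Z/25Z)^×, its order divides φ(25) = φ(5^2) = 5·(5−1) = 20 = 2^2 · 5.
Divisors of 20: 1, 2, 4, 5, 10, 20.
Evaluate successive powers at the divisors of 20:
12^1 ≡ 12
12^2 ≡ 19
12^4 ≡ 11
12^5 ≡ 7
12^10 ≡ 24
12^20 ≡ 1
So ord_25(12) = 20.

20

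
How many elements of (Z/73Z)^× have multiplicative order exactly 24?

8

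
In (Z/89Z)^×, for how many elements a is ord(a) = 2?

1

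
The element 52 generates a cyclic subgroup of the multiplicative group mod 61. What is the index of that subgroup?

6

Since 52 ∈ (Z/61Z)^×, its order divides φ(61) = 61 − 1 = 60 = 2^2 · 3 · 5.
Divisors of 60: 1, 2, 3, 4, 5, 6, 10, 12, 15, 20, 30, 60.
Test each divisor d:
52^1 ≡ 52
52^2 ≡ 20
52^3 ≡ 3
52^4 ≡ 34
52^5 ≡ 60
52^6 ≡ 9
52^10 ≡ 1
So ord_61(52) = 10, hence |⟨52⟩| = 10.
[(Z/61Z)^× : ⟨52⟩] = 60/10 = 6.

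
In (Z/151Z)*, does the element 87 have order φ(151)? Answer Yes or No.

φ(151) = 151 − 1 = 150 = 2 · 3 · 5^2.
An element g generates (Z/151Z)^× iff g^(150/q) ≢ 1 (mod 151) for each prime q ∈ {2, 3, 5}.
87^75 ≡ 150 (mod 151)  [q = 2: ≢ 1 ✓]
87^50 ≡ 1 (mod 151)  [q = 3: ≡ 1 ✗]
87^30 ≡ 1 (mod 151)  [q = 5: ≡ 1 ✗]
87^50 ≡ 1 shows ord(87) | 50, strictly less than φ(151); not a primitive root.

No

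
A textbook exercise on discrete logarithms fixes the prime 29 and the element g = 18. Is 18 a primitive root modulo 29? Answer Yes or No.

Yes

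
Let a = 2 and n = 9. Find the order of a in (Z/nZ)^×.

6

By Lagrange's theorem, ord_9(2) divides φ(9) = φ(3^2) = 3·(3−1) = 6 = 2 · 3.
Divisors of 6: 1, 2, 3, 6.
Check 2^d mod 9 for each divisor in increasing order:
2^1 ≡ 2 (mod 9)
2^2 ≡ 4 (mod 9)
2^3 ≡ 8 (mod 9)
2^6 ≡ 1 (mod 9) ✓
Therefore the multiplicative order of 2 modulo 9 is 6.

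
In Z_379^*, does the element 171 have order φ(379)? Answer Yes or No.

φ(379) = 379 − 1 = 378 = 2 · 3^3 · 7.
An element g generates (Z/379Z)^× iff g^(378/q) ≢ 1 (mod 379) for each prime q ∈ {2, 3, 7}.
171^189 ≡ 1 (mod 379)  [q = 2: ≡ 1 ✗]
171^126 ≡ 51 (mod 379)  [q = 3: ≢ 1 ✓]
171^54 ≡ 86 (mod 379)  [q = 7: ≢ 1 ✓]
Since 171^189 ≡ 1, the order of 171 divides 189 < 378, so 171 is not a primitive root.

No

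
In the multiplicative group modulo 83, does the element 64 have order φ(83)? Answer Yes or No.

φ(83) = 83 − 1 = 82 = 2 · 41.
An element g generates (Z/83Z)^× iff g^(82/q) ≢ 1 (mod 83) for each prime q ∈ {2, 41}.
64^41 ≡ 1 (mod 83)  [q = 2: ≡ 1 ✗]
64^2 ≡ 29 (mod 83)  [q = 41: ≢ 1 ✓]
64^41 ≡ 1 shows ord(64) | 41, strictly less than φ(83); not a primitive root.

No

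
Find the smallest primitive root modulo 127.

3

φ(127) = 127 − 1 = 126 = 2 · 3^2 · 7.
Test candidates g = 2, 3, … against the prime factors q ∈ {2, 3, 7} of φ(127): g is a generator iff g^(126/q) ≢ 1 for every such q.
g = 2: 2^63 ≡ 1 — hits 1, so not a primitive root.
g = 3: 3^63 ≡ 126; 3^42 ≡ 107; 3^18 ≡ 4 — none is 1, so 3 is a primitive root.
The smallest primitive root modulo 127 is 3.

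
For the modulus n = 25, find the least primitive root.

2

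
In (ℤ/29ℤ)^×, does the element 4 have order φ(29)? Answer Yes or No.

φ(29) = 29 − 1 = 28 = 2^2 · 7.
An element g generates (Z/29Z)^× iff g^(28/q) ≢ 1 (mod 29) for each prime q ∈ {2, 7}.
4^14 ≡ 1 (mod 29)  [q = 2: ≡ 1 ✗]
4^4 ≡ 24 (mod 29)  [q = 7: ≢ 1 ✓]
The check at q = 2 fails, so 4 generates a proper subgroup.

No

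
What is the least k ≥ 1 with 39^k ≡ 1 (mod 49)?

21

ord(39) | φ(49) = φ(7^2) = 7·(7−1) = 42 = 2 · 3 · 7.
Divisors of 42: 1, 2, 3, 6, 7, 14, 21, 42.
Test each divisor d:
39^1 ≡ 39 (mod 49)
39^2 ≡ 2 (mod 49)
39^3 ≡ 29 (mod 49)
39^6 ≡ 8 (mod 49)
39^7 ≡ 18 (mod 49)
39^14 ≡ 30 (mod 49)
39^21 ≡ 1 (mod 49) ✓
So ord_49(39) = 21.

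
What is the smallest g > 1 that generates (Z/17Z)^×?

φ(17) = 17 − 1 = 16 = 2^4.
g is a primitive root iff g^(16/q) ≢ 1 (mod 17) for each prime q ∈ {2}.
g = 2: 2^8 ≡ 1 — hits 1, so not a primitive root.
g = 3: 3^8 ≡ 16 — none is 1, so 3 is a primitive root.
The smallest primitive root modulo 17 is 3.

3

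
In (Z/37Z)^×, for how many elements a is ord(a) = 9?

φ(37) = 37 − 1 = 36 = 2^2 · 3^2.
Since (Z/37Z)^× is cyclic of order 36, the number of elements of order d is φ(d) when d | 36 and 0 otherwise.
9 = 3^2 divides 36, and φ(9) = 6.

6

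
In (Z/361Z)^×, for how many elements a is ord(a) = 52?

φ(361) = φ(19^2) = 19·(19−1) = 342 = 2 · 3^2 · 19.
In a cyclic group of order 342, there are φ(d) elements of order d for each divisor d of 342, and zero for non-divisors.
Here 342 is not a multiple of 52, so there are no elements of order 52.

0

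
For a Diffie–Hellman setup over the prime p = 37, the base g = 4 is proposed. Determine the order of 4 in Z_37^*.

ord(4) | φ(37) = 37 − 1 = 36 = 2^2 · 3^2.
Divisors of 36: 1, 2, 3, 4, 6, 9, 12, 18, 36.
Check 4^d mod 37 for each divisor in increasing order:
4^1 ≡ 4 (mod 37)
4^2 ≡ 16 (mod 37)
4^3 ≡ 27 (mod 37)
4^4 ≡ 34 (mod 37)
4^6 ≡ 26 (mod 37)
4^9 ≡ 36 (mod 37)
4^12 ≡ 10 (mod 37)
4^18 ≡ 1 (mod 37) ✓
The smallest such exponent is 18, so the order of 4 is 18.

18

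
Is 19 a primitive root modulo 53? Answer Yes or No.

Yes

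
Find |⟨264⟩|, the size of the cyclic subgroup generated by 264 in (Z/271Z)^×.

270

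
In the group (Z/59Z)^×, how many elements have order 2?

1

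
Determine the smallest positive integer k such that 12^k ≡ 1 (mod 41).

40

The order of 12 must divide φ(41) = 41 − 1 = 40 = 2^3 · 5.
Divisors of 40: 1, 2, 4, 5, 8, 10, 20, 40.
Evaluate successive powers at the divisors of 40:
12^1 ≡ 12 (mod 41)
12^2 ≡ 21 (mod 41)
12^4 ≡ 31 (mod 41)
12^5 ≡ 3 (mod 41)
12^8 ≡ 18 (mod 41)
12^10 ≡ 9 (mod 41)
12^20 ≡ 40 (mod 41)
12^40 ≡ 1 (mod 41) ✓
The smallest such exponent is 40, so the order of 12 is 40.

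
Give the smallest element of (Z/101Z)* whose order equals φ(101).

φ(101) = 101 − 1 = 100 = 2^2 · 5^2.
Test candidates g = 2, 3, … against the prime factors q ∈ {2, 5} of φ(101): g is a generator iff g^(100/q) ≢ 1 for every such q.
g = 2: 2^50 ≡ 100; 2^20 ≡ 95 — none is 1, so 2 is a primitive root.
So 2 is the smallest generator of (Z/101Z)^×.

2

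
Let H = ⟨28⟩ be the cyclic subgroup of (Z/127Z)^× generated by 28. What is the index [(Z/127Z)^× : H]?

By Lagrange's theorem, ord_127(28) divides φ(127) = 127 − 1 = 126 = 2 · 3^2 · 7.
Divisors of 126: 1, 2, 3, 6, 7, 9, 14, 18, 21, 42, 63, 126.
Compute 28^d (mod 127) for the divisors d until we hit 1:
28^1 ≡ 28 (mod 127)
28^2 ≡ 22 (mod 127)
28^3 ≡ 108 (mod 127)
28^6 ≡ 107 (mod 127)
28^7 ≡ 75 (mod 127)
28^9 ≡ 126 (mod 127)
28^14 ≡ 37 (mod 127)
28^18 ≡ 1 (mod 127) ✓
Thus |⟨28⟩| = ord(28) = 18.
[(Z/127Z)^× : ⟨28⟩] = 126/18 = 7.

7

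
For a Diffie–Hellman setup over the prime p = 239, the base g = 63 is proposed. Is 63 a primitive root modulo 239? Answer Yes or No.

Yes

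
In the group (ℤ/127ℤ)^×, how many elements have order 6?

φ(127) = 127 − 1 = 126 = 2 · 3^2 · 7.
In a cyclic group of order 126, there are φ(d) elements of order d for each divisor d of 126, and zero for non-divisors.
6 = 2 · 3 divides 126, and φ(6) = 2.

2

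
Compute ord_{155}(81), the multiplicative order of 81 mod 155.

15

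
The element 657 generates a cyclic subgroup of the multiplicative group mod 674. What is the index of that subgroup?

3

The order of 657 must divide φ(674) = φ(2)·φ(337) = 1·336 = 336 = 2^4 · 3 · 7.
Divisors of 336: 1, 2, 3, 4, 6, 7, 8, 12, 14, 16, 21, 24, 28, 42, 48, 56, 84, 112, 168, 336.
Evaluate successive powers at the divisors of 336:
657^1 ≡ 657 (mod 674)
657^2 ≡ 289 (mod 674)
657^3 ≡ 479 (mod 674)
657^4 ≡ 619 (mod 674)
657^6 ≡ 281 (mod 674)
657^7 ≡ 615 (mod 674)
657^8 ≡ 329 (mod 674)
657^12 ≡ 103 (mod 674)
657^14 ≡ 111 (mod 674)
657^16 ≡ 401 (mod 674)
657^21 ≡ 191 (mod 674)
657^24 ≡ 499 (mod 674)
657^28 ≡ 189 (mod 674)
657^42 ≡ 85 (mod 674)
657^48 ≡ 295 (mod 674)
657^56 ≡ 673 (mod 674)
657^84 ≡ 485 (mod 674)
657^112 ≡ 1 (mod 674) ✓
Thus |⟨657⟩| = ord(657) = 112.
[(Z/674Z)^× : ⟨657⟩] = 336/112 = 3.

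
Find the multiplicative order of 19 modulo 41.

40

By Lagrange's theorem, ord_41(19) divides φ(41) = 41 − 1 = 40 = 2^3 · 5.
Divisors of 40: 1, 2, 4, 5, 8, 10, 20, 40.
Compute 19^d (mod 41) for the divisors d until we hit 1:
19^1 ≡ 19 (mod 41)
19^2 ≡ 33 (mod 41)
19^4 ≡ 23 (mod 41)
19^5 ≡ 27 (mod 41)
19^8 ≡ 37 (mod 41)
19^10 ≡ 32 (mod 41)
19^20 ≡ 40 (mod 41)
19^40 ≡ 1 (mod 41) ✓
So ord_41(19) = 40.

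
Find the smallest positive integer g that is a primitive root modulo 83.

2

φ(83) = 83 − 1 = 82 = 2 · 41.
Test candidates g = 2, 3, … against the prime factors q ∈ {2, 41} of φ(83): g is a generator iff g^(82/q) ≢ 1 for every such q.
g = 2: 2^41 ≡ 82; 2^2 ≡ 4 — none is 1, so 2 is a primitive root.
Hence the least primitive root of 83 is 2.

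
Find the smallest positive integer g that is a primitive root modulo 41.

φ(41) = 41 − 1 = 40 = 2^3 · 5.
g is a primitive root iff g^(40/q) ≢ 1 (mod 41) for each prime q ∈ {2, 5}.
g = 2: 2^20 ≡ 1 — hits 1, so not a primitive root.
g = 3: 3^20 ≡ 40; 3^8 ≡ 1 — hits 1, so not a primitive root.
g = 4: 4^20 ≡ 1 — hits 1, so not a primitive root.
g = 5: 5^20 ≡ 1 — hits 1, so not a primitive root.
g = 6: 6^20 ≡ 40; 6^8 ≡ 10 — none is 1, so 6 is a primitive root.
So 6 is the smallest generator of (Z/41Z)^×.

6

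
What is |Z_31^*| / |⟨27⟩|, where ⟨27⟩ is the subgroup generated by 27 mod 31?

3

By Lagrange's theorem, ord_31(27) divides φ(31) = 31 − 1 = 30 = 2 · 3 · 5.
Divisors of 30: 1, 2, 3, 5, 6, 10, 15, 30.
Compute 27^d (mod 31) for the divisors d until we hit 1:
27^1 ≡ 27 (mod 31)
27^2 ≡ 16 (mod 31)
27^3 ≡ 29 (mod 31)
27^5 ≡ 30 (mod 31)
27^6 ≡ 4 (mod 31)
27^10 ≡ 1 (mod 31) ✓
So ord_31(27) = 10, hence |⟨27⟩| = 10.
The index is φ(31) / ord(27) = 30 / 10 = 3.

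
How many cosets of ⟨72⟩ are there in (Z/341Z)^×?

10

The order of 72 must divide φ(341) = φ(11·31) = (11−1)·(31−1) = 10·30 = 300 = 2^2 · 3 · 5^2.
Divisors of 300: 1, 2, 3, 4, 5, 6, 10, 12, 15, 20, 25, 30, 50, 60, 75, 100, 150, 300.
Check 72^d mod 341 for each divisor in increasing order:
72^1 ≡ 72 (mod 341)
72^2 ≡ 69 (mod 341)
72^3 ≡ 194 (mod 341)
72^4 ≡ 328 (mod 341)
72^5 ≡ 87 (mod 341)
72^6 ≡ 126 (mod 341)
72^10 ≡ 67 (mod 341)
72^12 ≡ 190 (mod 341)
72^15 ≡ 32 (mod 341)
72^20 ≡ 56 (mod 341)
72^25 ≡ 98 (mod 341)
72^30 ≡ 1 (mod 341) ✓
Thus |⟨72⟩| = ord(72) = 30.
[(Z/341Z)^× : ⟨72⟩] = 300/30 = 10.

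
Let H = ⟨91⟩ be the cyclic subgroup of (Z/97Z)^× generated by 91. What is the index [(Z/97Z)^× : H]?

By Lagrange's theorem, ord_97(91) divides φ(97) = 97 − 1 = 96 = 2^5 · 3.
Divisors of 96: 1, 2, 3, 4, 6, 8, 12, 16, 24, 32, 48, 96.
Compute 91^d (mod 97) for the divisors d until we hit 1:
91^1 ≡ 91
91^2 ≡ 36
91^3 ≡ 75
91^4 ≡ 35
91^6 ≡ 96
91^8 ≡ 61
91^12 ≡ 1
So ord_97(91) = 12, hence |⟨91⟩| = 12.
Index = |(Z/97Z)^×| / |⟨91⟩| = 96 / 12 = 8.

8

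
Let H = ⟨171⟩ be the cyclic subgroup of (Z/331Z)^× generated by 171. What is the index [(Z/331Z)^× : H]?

The order of 171 must divide φ(331) = 331 − 1 = 330 = 2 · 3 · 5 · 11.
Divisors of 330: 1, 2, 3, 5, 6, 10, 11, 15, 22, 30, 33, 55, 66, 110, 165, 330.
Check 171^d mod 331 for each divisor in increasing order:
171^1 ≡ 171
171^2 ≡ 113
171^3 ≡ 125
171^5 ≡ 223
171^6 ≡ 68
171^10 ≡ 79
171^11 ≡ 269
171^15 ≡ 74
171^22 ≡ 203
171^30 ≡ 180
171^33 ≡ 323
171^55 ≡ 31
171^66 ≡ 64
171^110 ≡ 299
171^165 ≡ 1
Thus |⟨171⟩| = ord(171) = 165.
Index = |(Z/331Z)^×| / |⟨171⟩| = 330 / 165 = 2.

2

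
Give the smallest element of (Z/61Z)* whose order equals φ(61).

2

φ(61) = 61 − 1 = 60 = 2^2 · 3 · 5.
Test candidates g = 2, 3, … against the prime factors q ∈ {2, 3, 5} of φ(61): g is a generator iff g^(60/q) ≢ 1 for every such q.
g = 2: 2^30 ≡ 60; 2^20 ≡ 47; 2^12 ≡ 9 — none is 1, so 2 is a primitive root.
Hence the least primitive root of 61 is 2.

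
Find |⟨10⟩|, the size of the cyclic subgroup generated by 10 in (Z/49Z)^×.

42

ord(10) | φ(49) = φ(7^2) = 7·(7−1) = 42 = 2 · 3 · 7.
Divisors of 42: 1, 2, 3, 6, 7, 14, 21, 42.
Compute 10^d (mod 49) for the divisors d until we hit 1:
10^1 ≡ 10 (mod 49)
10^2 ≡ 2 (mod 49)
10^3 ≡ 20 (mod 49)
10^6 ≡ 8 (mod 49)
10^7 ≡ 31 (mod 49)
10^14 ≡ 30 (mod 49)
10^21 ≡ 48 (mod 49)
10^42 ≡ 1 (mod 49) ✓
Therefore the multiplicative order of 10 modulo 49 is 42.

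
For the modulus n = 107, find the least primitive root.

2

φ(107) = 107 − 1 = 106 = 2 · 53.
Test candidates g = 2, 3, … against the prime factors q ∈ {2, 53} of φ(107): g is a generator iff g^(106/q) ≢ 1 for every such q.
g = 2: 2^53 ≡ 106; 2^2 ≡ 4 — none is 1, so 2 is a primitive root.
The smallest primitive root modulo 107 is 2.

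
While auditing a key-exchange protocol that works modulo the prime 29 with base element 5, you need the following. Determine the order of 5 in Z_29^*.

14

By Lagrange's theorem, ord_29(5) divides φ(29) = 29 − 1 = 28 = 2^2 · 7.
Divisors of 28: 1, 2, 4, 7, 14, 28.
Evaluate successive powers at the divisors of 28:
5^1 ≡ 5 (mod 29)
5^2 ≡ 25 (mod 29)
5^4 ≡ 16 (mod 29)
5^7 ≡ 28 (mod 29)
5^14 ≡ 1 (mod 29) ✓
The smallest such exponent is 14, so the order of 5 is 14.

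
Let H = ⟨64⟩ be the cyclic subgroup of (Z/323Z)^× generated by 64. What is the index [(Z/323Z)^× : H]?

24

By Lagrange's theorem, ord_323(64) divides φ(323) = φ(17·19) = (17−1)·(19−1) = 16·18 = 288 = 2^5 · 3^2.
Divisors of 288: 1, 2, 3, 4, 6, 8, 9, 12, 16, 18, 24, 32, 36, 48, 72, 96, 144, 288.
Evaluate successive powers at the divisors of 288:
64^1 ≡ 64
64^2 ≡ 220
64^3 ≡ 191
64^4 ≡ 273
64^6 ≡ 305
64^8 ≡ 239
64^9 ≡ 115
64^12 ≡ 1
Thus |⟨64⟩| = ord(64) = 12.
The index is φ(323) / ord(64) = 288 / 12 = 24.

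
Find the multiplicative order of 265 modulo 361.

ord(265) | φ(361) = φ(19^2) = 19·(19−1) = 342 = 2 · 3^2 · 19.
Divisors of 342: 1, 2, 3, 6, 9, 18, 19, 38, 57, 114, 171, 342.
Evaluate successive powers at the divisors of 342:
265^1 ≡ 265 (mod 361)
265^2 ≡ 191 (mod 361)
265^3 ≡ 75 (mod 361)
265^6 ≡ 210 (mod 361)
265^9 ≡ 227 (mod 361)
265^18 ≡ 267 (mod 361)
265^19 ≡ 360 (mod 361)
265^38 ≡ 1 (mod 361) ✓
Hence ord(265) = 38.

38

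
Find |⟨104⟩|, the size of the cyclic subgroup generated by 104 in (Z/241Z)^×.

240

By Lagrange's theorem, ord_241(104) divides φ(241) = 241 − 1 = 240 = 2^4 · 3 · 5.
Divisors of 240: 1, 2, 3, 4, 5, 6, 8, 10, 12, 15, 16, 20, 24, 30, 40, 48, 60, 80, 120, 240.
Test each divisor d:
104^1 ≡ 104 (mod 241)
104^2 ≡ 212 (mod 241)
104^3 ≡ 117 (mod 241)
104^4 ≡ 118 (mod 241)
104^5 ≡ 222 (mod 241)
104^6 ≡ 193 (mod 241)
104^8 ≡ 187 (mod 241)
104^10 ≡ 120 (mod 241)
104^12 ≡ 135 (mod 241)
104^15 ≡ 130 (mod 241)
104^16 ≡ 24 (mod 241)
104^20 ≡ 181 (mod 241)
104^24 ≡ 150 (mod 241)
104^30 ≡ 30 (mod 241)
104^40 ≡ 226 (mod 241)
104^48 ≡ 87 (mod 241)
104^60 ≡ 177 (mod 241)
104^80 ≡ 225 (mod 241)
104^120 ≡ 240 (mod 241)
104^240 ≡ 1 (mod 241) ✓
So ord_241(104) = 240.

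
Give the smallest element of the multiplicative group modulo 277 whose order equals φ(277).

5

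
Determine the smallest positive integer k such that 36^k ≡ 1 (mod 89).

44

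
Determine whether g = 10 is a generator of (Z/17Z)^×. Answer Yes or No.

Yes

φ(17) = 17 − 1 = 16 = 2^4.
10 is a primitive root mod 17 iff 10^(φ(17)/q) ≢ 1 for every prime q | φ(17), i.e. q ∈ {2}.
10^8 ≡ 16 (mod 17)  [q = 2: ≢ 1 ✓]
Every test exponent gives a nontrivial residue, hence 10 generates the full group.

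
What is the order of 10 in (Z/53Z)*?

The order of 10 must divide φ(53) = 53 − 1 = 52 = 2^2 · 13.
Divisors of 52: 1, 2, 4, 13, 26, 52.
Compute 10^d (mod 53) for the divisors d until we hit 1:
10^1 ≡ 10
10^2 ≡ 47
10^4 ≡ 36
10^13 ≡ 1
Hence ord(10) = 13.

13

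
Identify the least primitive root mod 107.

φ(107) = 107 − 1 = 106 = 2 · 53.
g is a primitive root iff g^(106/q) ≢ 1 (mod 107) for each prime q ∈ {2, 53}.
g = 2: 2^53 ≡ 106; 2^2 ≡ 4 — none is 1, so 2 is a primitive root.
The smallest primitive root modulo 107 is 2.

2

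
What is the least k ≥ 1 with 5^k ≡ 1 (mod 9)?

6

By Lagrange's theorem, ord_9(5) divides φ(9) = φ(3^2) = 3·(3−1) = 6 = 2 · 3.
Divisors of 6: 1, 2, 3, 6.
Evaluate successive powers at the divisors of 6:
5^1 ≡ 5 (mod 9)
5^2 ≡ 7 (mod 9)
5^3 ≡ 8 (mod 9)
5^6 ≡ 1 (mod 9) ✓
The smallest such exponent is 6, so the order of 5 is 6.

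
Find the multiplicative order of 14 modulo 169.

13

Since 14 ∈ (Z/169Z)^×, its order divides φ(169) = φ(13^2) = 13·(13−1) = 156 = 2^2 · 3 · 13.
Divisors of 156: 1, 2, 3, 4, 6, 12, 13, 26, 39, 52, 78, 156.
Check 14^d mod 169 for each divisor in increasing order:
14^1 ≡ 14 (mod 169)
14^2 ≡ 27 (mod 169)
14^3 ≡ 40 (mod 169)
14^4 ≡ 53 (mod 169)
14^6 ≡ 79 (mod 169)
14^12 ≡ 157 (mod 169)
14^13 ≡ 1 (mod 169) ✓
So ord_169(14) = 13.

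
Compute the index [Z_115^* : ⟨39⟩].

Since 39 ∈ (Z/115Z)^×, its order divides φ(115) = φ(5·23) = (5−1)·(23−1) = 4·22 = 88 = 2^3 · 11.
Divisors of 88: 1, 2, 4, 8, 11, 22, 44, 88.
Check 39^d mod 115 for each divisor in increasing order:
39^1 ≡ 39
39^2 ≡ 26
39^4 ≡ 101
39^8 ≡ 81
39^11 ≡ 24
39^22 ≡ 1
Thus |⟨39⟩| = ord(39) = 22.
The index is φ(115) / ord(39) = 88 / 22 = 4.

4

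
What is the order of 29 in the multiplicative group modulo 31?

10

Since 29 ∈ (Z/31Z)^×, its order divides φ(31) = 31 − 1 = 30 = 2 · 3 · 5.
Divisors of 30: 1, 2, 3, 5, 6, 10, 15, 30.
Check 29^d mod 31 for each divisor in increasing order:
29^1 ≡ 29 (mod 31)
29^2 ≡ 4 (mod 31)
29^3 ≡ 23 (mod 31)
29^5 ≡ 30 (mod 31)
29^6 ≡ 2 (mod 31)
29^10 ≡ 1 (mod 31) ✓
So ord_31(29) = 10.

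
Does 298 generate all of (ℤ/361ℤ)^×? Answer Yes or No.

Yes

φ(361) = φ(19^2) = 19·(19−1) = 342 = 2 · 3^2 · 19.
298 is a primitive root mod 361 iff 298^(φ(361)/q) ≢ 1 for every prime q | φ(361), i.e. q ∈ {2, 3, 19}.
298^171 ≡ 360 (mod 361)  [q = 2: ≢ 1 ✓]
298^114 ≡ 68 (mod 361)  [q = 3: ≢ 1 ✓]
298^18 ≡ 210 (mod 361)  [q = 19: ≢ 1 ✓]
All checks pass, so 298 has order 342 and is a primitive root modulo 361.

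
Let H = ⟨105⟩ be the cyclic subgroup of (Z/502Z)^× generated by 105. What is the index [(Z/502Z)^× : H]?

2

Since 105 ∈ (Z/502Z)^×, its order divides φ(502) = φ(2)·φ(251) = 1·250 = 250 = 2 · 5^3.
Divisors of 250: 1, 2, 5, 10, 25, 50, 125, 250.
Test each divisor d:
105^1 ≡ 105 (mod 502)
105^2 ≡ 483 (mod 502)
105^5 ≡ 255 (mod 502)
105^10 ≡ 267 (mod 502)
105^25 ≡ 271 (mod 502)
105^50 ≡ 149 (mod 502)
105^125 ≡ 1 (mod 502) ✓
Thus |⟨105⟩| = ord(105) = 125.
Index = |(Z/502Z)^×| / |⟨105⟩| = 250 / 125 = 2.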